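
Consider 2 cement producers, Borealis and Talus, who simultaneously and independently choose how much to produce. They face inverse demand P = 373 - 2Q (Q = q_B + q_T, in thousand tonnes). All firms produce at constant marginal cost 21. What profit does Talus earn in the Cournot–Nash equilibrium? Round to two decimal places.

Each firm earns π_i = (373 - 2Q)q_i - 21q_i.
First-order condition (treating rivals' output as given): 352 - 4q_i - 2q_j = 0.
By symmetry each firm produces the same amount; substituting q_j = q_i yields q_i = 352/6 = 176/3.
Price P = 373 - 2·(352/3) = 415/3.
Talus's profit: (415/3 - 21)·(176/3) = 6883.5556.

6883.56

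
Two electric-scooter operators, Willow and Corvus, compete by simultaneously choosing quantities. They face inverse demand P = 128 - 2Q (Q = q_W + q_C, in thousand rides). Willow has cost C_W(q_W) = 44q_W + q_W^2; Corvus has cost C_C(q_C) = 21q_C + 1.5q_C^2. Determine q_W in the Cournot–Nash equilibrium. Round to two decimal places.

9.84

Willow's profit: π_W = (128 - 2Q)q_W - (44q_W + q_W²). Setting ∂π_W/∂q_W = 0: 84 - 6q_W - 2(q_C) = 0.
Corvus's profit: π_C = (128 - 2Q)q_C - (21q_C + (3/2)q_C²). Setting ∂π_C/∂q_C = 0: 107 - 7q_C - 2(q_W) = 0.
Best responses: q_W = (84 - 2q_C)/6, q_C = (107 - 2q_W)/7.
Substituting one into the other gives q_W = 187/19 and q_C = 237/19.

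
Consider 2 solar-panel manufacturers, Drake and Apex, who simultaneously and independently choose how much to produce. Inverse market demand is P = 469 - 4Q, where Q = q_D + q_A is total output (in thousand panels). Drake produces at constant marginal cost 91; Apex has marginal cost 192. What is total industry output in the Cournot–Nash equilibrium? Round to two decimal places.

54.58

Drake's profit: π_D = (469 - 4Q)q_D - (91q_D). Setting ∂π_D/∂q_D = 0: 378 - 8q_D - 4(q_A) = 0.
Apex's profit: π_A = (469 - 4Q)q_A - (192q_A). Setting ∂π_A/∂q_A = 0: 277 - 8q_A - 4(q_D) = 0.
Best responses: q_D = (378 - 4q_A)/8, q_A = (277 - 4q_D)/8.
Substituting one into the other gives q_D = 479/12 and q_A = 44/3.
Total output Q = 479/12 + 44/3 = 655/12.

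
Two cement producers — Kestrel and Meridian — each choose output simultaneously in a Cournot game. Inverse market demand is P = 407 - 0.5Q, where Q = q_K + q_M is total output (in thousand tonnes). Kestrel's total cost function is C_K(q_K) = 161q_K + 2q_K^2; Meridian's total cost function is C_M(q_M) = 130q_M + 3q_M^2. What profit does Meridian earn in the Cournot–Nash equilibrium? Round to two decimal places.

4616.12

Kestrel's profit: π_K = (407 - 0.5Q)q_K - (161q_K + 2q_K²). Setting ∂π_K/∂q_K = 0: 246 - 5q_K - (1/2)(q_M) = 0.
Meridian's first-order condition: 277 - 7q_M - (1/2)(q_K) = 0.
Rearranging gives the reaction functions q_K = (246 - (1/2)q_M)/5 and q_M = (277 - (1/2)q_K)/7.
Solving the pair: q_K = 45.5683, q_M = 36.3165.
Price P = 407 - (1/2)·81.8849 = 366.0576.
Meridian's profit: 366.0576·36.3165 - 130·36.3165 - 3·36.3165² = 4616.1205.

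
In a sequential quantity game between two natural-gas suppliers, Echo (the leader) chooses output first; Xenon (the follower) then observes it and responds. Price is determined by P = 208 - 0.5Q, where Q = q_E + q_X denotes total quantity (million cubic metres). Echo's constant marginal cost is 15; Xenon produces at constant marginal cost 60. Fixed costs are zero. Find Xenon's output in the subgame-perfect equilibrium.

29

The follower Xenon best-responds to any q_E: π_X = (208 - 0.5Q)q_X - 60q_X.
∂π_X/∂q_X = 148 - (1/2)q_E - q_X = 0 gives the reaction function q_X = (148 - (1/2)q_E).
Echo substitutes q_X(q_E) into its own profit: π_E = q_E(208 - (1/2)q_E - (148 - (1/2)q_E)/2) - 15q_E = (134 - (1/4)q_E)q_E - 15q_E.
The leader's first-order condition 119 - (1/2)q_E = 0 yields q_E = 238.
Then q_X = (148 - (1/2)·238) = 29.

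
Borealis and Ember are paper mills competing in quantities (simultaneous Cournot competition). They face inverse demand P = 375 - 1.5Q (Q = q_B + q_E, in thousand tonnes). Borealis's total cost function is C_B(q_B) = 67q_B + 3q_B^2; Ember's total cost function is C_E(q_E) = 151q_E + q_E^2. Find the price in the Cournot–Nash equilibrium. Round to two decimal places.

278.23

Borealis's profit: π_B = (375 - 1.5Q)q_B - (67q_B + 3q_B²). Setting ∂π_B/∂q_B = 0: 308 - 9q_B - (3/2)(q_E) = 0.
Ember's profit: π_E = (375 - 1.5Q)q_E - (151q_E + q_E²). Setting ∂π_E/∂q_E = 0: 224 - 5q_E - (3/2)(q_B) = 0.
Rearranging gives the reaction functions q_B = (308 - (3/2)q_E)/9 and q_E = (224 - (3/2)q_B)/5.
Substituting one into the other gives q_B = 28.1637 and q_E = 36.3509.
Total output Q = 64.5146, so price P = 375 - (3/2)·64.5146 = 278.2281.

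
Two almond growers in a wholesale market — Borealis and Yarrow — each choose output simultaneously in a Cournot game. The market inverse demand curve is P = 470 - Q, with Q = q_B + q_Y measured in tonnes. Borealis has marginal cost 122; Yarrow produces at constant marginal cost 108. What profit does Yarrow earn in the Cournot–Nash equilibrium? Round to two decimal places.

Borealis's profit: π_B = (470 - Q)q_B - (122q_B). Setting ∂π_B/∂q_B = 0: 348 - 2q_B - (q_Y) = 0.
Yarrow's first-order condition: 362 - 2q_Y - (q_B) = 0.
Best responses: q_B = (348 - q_Y)/2, q_Y = (362 - q_B)/2.
Solving the pair: q_B = 334/3, q_Y = 376/3.
Price P = 470 - 710/3 = 700/3.
Yarrow's profit: (700/3 - 108)·(376/3) = 15708.4444.

15708.44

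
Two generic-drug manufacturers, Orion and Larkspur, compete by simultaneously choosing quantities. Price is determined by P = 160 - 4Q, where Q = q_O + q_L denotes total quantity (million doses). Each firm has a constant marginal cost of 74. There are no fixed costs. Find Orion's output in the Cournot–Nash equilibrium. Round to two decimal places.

7.17

A representative firm's profit is π_i = q_i(160 - 4Q) - 74q_i.
Setting ∂π_i/∂q_i = 0 with rivals' quantities fixed: 86 - 8q_i - 4q_j = 0.
By symmetry each firm produces the same amount; substituting q_j = q_i yields q_i = 86/12 = 43/6.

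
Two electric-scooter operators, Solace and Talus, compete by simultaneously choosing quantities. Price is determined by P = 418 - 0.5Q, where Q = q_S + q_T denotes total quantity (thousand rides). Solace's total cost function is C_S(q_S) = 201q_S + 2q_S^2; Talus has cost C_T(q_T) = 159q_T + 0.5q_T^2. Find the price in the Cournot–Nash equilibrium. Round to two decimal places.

Solace's profit: π_S = (418 - 0.5Q)q_S - (201q_S + 2q_S²). Setting ∂π_S/∂q_S = 0: 217 - 5q_S - (1/2)(q_T) = 0.
Talus's first-order condition: 259 - 2q_T - (1/2)(q_S) = 0.
Rearranging gives the reaction functions q_S = (217 - (1/2)q_T)/5 and q_T = (259 - (1/2)q_S)/2.
Solving the pair: q_S = 406/13, q_T = 1582/13.
Total output Q = 1988/13, so price P = 418 - (1/2)·(1988/13) = 341.5385.

341.54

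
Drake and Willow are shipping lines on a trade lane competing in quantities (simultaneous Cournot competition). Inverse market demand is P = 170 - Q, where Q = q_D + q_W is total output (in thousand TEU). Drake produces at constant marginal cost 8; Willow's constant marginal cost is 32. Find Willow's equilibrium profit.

1444

Drake's profit: π_D = (170 - Q)q_D - (8q_D). Setting ∂π_D/∂q_D = 0: 162 - 2q_D - (q_W) = 0.
Willow's profit: π_W = (170 - Q)q_W - (32q_W). Setting ∂π_W/∂q_W = 0: 138 - 2q_W - (q_D) = 0.
Best responses: q_D = (162 - q_W)/2, q_W = (138 - q_D)/2.
Solving the pair: q_D = 62, q_W = 38.
Price P = 170 - 100 = 70.
Willow's profit: (70 - 32)·38 = 1444.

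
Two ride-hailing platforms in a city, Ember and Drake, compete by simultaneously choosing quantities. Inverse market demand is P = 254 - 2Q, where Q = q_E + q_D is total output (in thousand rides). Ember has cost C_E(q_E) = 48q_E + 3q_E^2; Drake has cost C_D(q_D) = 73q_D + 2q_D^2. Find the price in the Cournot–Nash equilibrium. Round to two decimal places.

Ember's profit: π_E = (254 - 2Q)q_E - (48q_E + 3q_E²). Setting ∂π_E/∂q_E = 0: 206 - 10q_E - 2(q_D) = 0.
Drake's first-order condition: 181 - 8q_D - 2(q_E) = 0.
So q_E = (206 - 2q_D)/10 and q_D = (181 - 2q_E)/8.
Substituting one into the other gives q_E = 643/38 and q_D = 699/38.
Total output Q = 671/19, so price P = 254 - 2·(671/19) = 183.3684.

183.37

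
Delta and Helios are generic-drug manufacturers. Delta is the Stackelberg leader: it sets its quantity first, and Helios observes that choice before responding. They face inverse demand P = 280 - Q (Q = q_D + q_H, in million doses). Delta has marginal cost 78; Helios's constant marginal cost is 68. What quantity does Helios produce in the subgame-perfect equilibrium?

The follower Helios best-responds to any q_D: π_H = (280 - Q)q_H - 68q_H.
∂π_H/∂q_H = 212 - q_D - 2q_H = 0 gives the reaction function q_H = (212 - q_D)/2.
The leader anticipates this reaction. Substituting into P = 280 - Q gives P = 174 - (1/2)q_D, so π_D = (174 - (1/2)q_D)q_D - 78q_D.
The leader's first-order condition 96 - q_D = 0 yields q_D = 96.
Then q_H = (212 - 96)/2 = 58.

58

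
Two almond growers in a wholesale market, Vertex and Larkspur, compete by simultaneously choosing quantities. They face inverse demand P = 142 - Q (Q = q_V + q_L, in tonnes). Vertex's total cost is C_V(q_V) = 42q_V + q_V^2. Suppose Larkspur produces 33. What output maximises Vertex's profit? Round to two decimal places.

With the rival's output fixed at 33, Vertex's profit is π_V = (142 - 33 - q_V)q_V - (42q_V + q_V²) = (109 - q_V)q_V - (42q_V + q_V²).
∂π_V/∂q_V = 67 - 4q_V = 0, so q_V = 67/4.

16.75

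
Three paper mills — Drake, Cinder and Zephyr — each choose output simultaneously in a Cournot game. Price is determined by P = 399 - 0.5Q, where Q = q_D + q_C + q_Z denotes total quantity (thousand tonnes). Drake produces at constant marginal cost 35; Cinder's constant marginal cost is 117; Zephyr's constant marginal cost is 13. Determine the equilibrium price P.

Drake's profit: π_D = (399 - 0.5Q)q_D - (35q_D). Setting ∂π_D/∂q_D = 0: 364 - q_D - (1/2)(q_C + q_Z) = 0.
Cinder's profit: π_C = (399 - 0.5Q)q_C - (117q_C). Setting ∂π_C/∂q_C = 0: 282 - q_C - (1/2)(q_D + q_Z) = 0.
Zephyr's profit: π_Z = (399 - 0.5Q)q_Z - (13q_Z). Setting ∂π_Z/∂q_Z = 0: 386 - q_Z - (1/2)(q_D + q_C) = 0.
Adding the 3 first-order conditions: 1032 − 2Q = 0, so Q = 516.
Back-substituting: q_D = (364 − 258)/(1/2) = 212, q_C = (282 − 258)/(1/2) = 48, q_Z = (386 − 258)/(1/2) = 256.
Total output Q = 516, so price P = 399 - (1/2)·516 = 141.

141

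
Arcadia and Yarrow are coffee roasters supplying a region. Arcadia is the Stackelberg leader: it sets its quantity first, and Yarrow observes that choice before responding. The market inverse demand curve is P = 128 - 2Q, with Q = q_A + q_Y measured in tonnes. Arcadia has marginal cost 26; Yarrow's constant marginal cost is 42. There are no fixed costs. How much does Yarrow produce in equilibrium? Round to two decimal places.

Solve by backward induction. Given q_A, the follower Yarrow maximises π_Y = (128 - 2q_A - 2q_Y)q_Y - 42q_Y.
Setting the follower's marginal profit to zero, 86 - 2q_A - 4q_Y = 0, i.e. q_Y = (86 - 2q_A)/4.
Arcadia substitutes q_Y(q_A) into its own profit: π_A = q_A(128 - 2q_A - (86 - 2q_A)/2) - 26q_A = (85 - q_A)q_A - 26q_A.
The leader's first-order condition 59 - 2q_A = 0 yields q_A = 59/2.
Then q_Y = (86 - 2·(59/2))/4 = 27/4.

6.75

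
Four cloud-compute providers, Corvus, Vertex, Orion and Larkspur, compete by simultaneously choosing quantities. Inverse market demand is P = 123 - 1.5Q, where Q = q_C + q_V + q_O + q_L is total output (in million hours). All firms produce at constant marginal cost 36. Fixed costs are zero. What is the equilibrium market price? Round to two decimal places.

Each firm earns π_i = (123 - 1.5Q)q_i - 36q_i.
Setting ∂π_i/∂q_i = 0 with rivals' quantities fixed: 87 - 3q_i - (3/2)·Σ_{j≠i} q_j = 0.
With identical firms every q_j equals q_i, so Σ_{j≠i} q_j = 3q_i and 87 = (15/2)q_i, giving q_i = 58/5.
Total output Q = 232/5, so price P = 123 - (3/2)·(232/5) = 267/5.

53.40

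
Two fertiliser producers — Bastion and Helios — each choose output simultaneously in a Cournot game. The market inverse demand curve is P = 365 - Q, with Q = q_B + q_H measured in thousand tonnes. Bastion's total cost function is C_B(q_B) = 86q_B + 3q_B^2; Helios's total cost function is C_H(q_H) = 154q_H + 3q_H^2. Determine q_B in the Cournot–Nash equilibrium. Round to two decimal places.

32.08

Bastion's profit: π_B = (365 - Q)q_B - (86q_B + 3q_B²). Setting ∂π_B/∂q_B = 0: 279 - 8q_B - (q_H) = 0.
Helios's profit: π_H = (365 - Q)q_H - (154q_H + 3q_H²). Setting ∂π_H/∂q_H = 0: 211 - 8q_H - (q_B) = 0.
Rearranging gives the reaction functions q_B = (279 - q_H)/8 and q_H = (211 - q_B)/8.
Solving the pair: q_B = 32.0794, q_H = 1409/63.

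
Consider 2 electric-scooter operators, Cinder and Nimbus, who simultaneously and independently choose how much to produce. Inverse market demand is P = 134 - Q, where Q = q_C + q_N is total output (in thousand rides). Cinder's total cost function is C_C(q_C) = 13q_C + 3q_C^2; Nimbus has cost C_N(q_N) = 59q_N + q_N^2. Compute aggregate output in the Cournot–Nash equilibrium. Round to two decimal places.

Cinder's profit: π_C = (134 - Q)q_C - (13q_C + 3q_C²). Setting ∂π_C/∂q_C = 0: 121 - 8q_C - (q_N) = 0.
Nimbus's first-order condition: 75 - 4q_N - (q_C) = 0.
So q_C = (121 - q_N)/8 and q_N = (75 - q_C)/4.
Solving the pair: q_C = 409/31, q_N = 479/31.
Total output Q = 409/31 + 479/31 = 888/31.

28.65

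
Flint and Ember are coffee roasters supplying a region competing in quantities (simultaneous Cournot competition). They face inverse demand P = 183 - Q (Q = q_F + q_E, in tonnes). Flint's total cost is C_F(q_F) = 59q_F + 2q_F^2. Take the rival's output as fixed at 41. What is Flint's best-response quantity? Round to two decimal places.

13.83

With the rival's output fixed at 41, Flint's profit is π_F = (183 - 41 - q_F)q_F - (59q_F + 2q_F²) = (142 - q_F)q_F - (59q_F + 2q_F²).
∂π_F/∂q_F = 83 - 6q_F = 0, so q_F = 83/6.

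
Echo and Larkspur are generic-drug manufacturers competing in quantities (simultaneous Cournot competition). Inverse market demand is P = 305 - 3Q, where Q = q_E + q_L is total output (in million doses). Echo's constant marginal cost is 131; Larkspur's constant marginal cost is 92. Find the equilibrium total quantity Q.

43

Echo's profit: π_E = (305 - 3Q)q_E - (131q_E). Setting ∂π_E/∂q_E = 0: 174 - 6q_E - 3(q_L) = 0.
Larkspur's first-order condition: 213 - 6q_L - 3(q_E) = 0.
So q_E = (174 - 3q_L)/6 and q_L = (213 - 3q_E)/6.
Substituting one into the other gives q_E = 15 and q_L = 28.
Total output Q = 15 + 28 = 43.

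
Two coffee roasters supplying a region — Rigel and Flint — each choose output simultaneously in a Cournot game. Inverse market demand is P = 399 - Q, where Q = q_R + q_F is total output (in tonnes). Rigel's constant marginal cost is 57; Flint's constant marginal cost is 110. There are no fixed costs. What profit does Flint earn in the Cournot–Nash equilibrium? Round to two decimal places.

Rigel's profit: π_R = (399 - Q)q_R - (57q_R). Setting ∂π_R/∂q_R = 0: 342 - 2q_R - (q_F) = 0.
Flint's first-order condition: 289 - 2q_F - (q_R) = 0.
Best responses: q_R = (342 - q_F)/2, q_F = (289 - q_R)/2.
Substituting one into the other gives q_R = 395/3 and q_F = 236/3.
Price P = 399 - 631/3 = 566/3.
Flint's profit: (566/3 - 110)·(236/3) = 6188.4444.

6188.44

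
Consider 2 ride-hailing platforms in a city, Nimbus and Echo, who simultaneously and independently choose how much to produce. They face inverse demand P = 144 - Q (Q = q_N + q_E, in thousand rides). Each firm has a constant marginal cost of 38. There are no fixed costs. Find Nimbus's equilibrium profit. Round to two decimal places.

1248.44

Each firm earns π_i = (144 - Q)q_i - 38q_i.
First-order condition (treating rivals' output as given): 106 - 2q_i - q_j = 0.
With identical firms every q_j equals q_i, so q_j = q_i and 106 = 3q_i, giving q_i = 106/3.
Price P = 144 - 212/3 = 220/3.
Nimbus's profit: (220/3 - 38)·(106/3) = 1248.4444.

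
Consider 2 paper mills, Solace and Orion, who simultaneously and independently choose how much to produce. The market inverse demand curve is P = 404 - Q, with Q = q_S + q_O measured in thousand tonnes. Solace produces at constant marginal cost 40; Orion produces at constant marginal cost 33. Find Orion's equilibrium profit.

15876

Solace's profit: π_S = (404 - Q)q_S - (40q_S). Setting ∂π_S/∂q_S = 0: 364 - 2q_S - (q_O) = 0.
Orion's profit: π_O = (404 - Q)q_O - (33q_O). Setting ∂π_O/∂q_O = 0: 371 - 2q_O - (q_S) = 0.
So q_S = (364 - q_O)/2 and q_O = (371 - q_S)/2.
Substituting one into the other gives q_S = 119 and q_O = 126.
Price P = 404 - 245 = 159.
Orion's profit: (159 - 33)·126 = 15876.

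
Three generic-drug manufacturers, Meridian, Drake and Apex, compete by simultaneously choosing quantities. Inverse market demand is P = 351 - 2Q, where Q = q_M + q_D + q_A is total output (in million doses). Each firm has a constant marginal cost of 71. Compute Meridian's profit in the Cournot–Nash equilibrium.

A representative firm's profit is π_i = q_i(351 - 2Q) - 71q_i.
First-order condition (treating rivals' output as given): 280 - 4q_i - 2·Σ_{j≠i} q_j = 0.
By symmetry each firm produces the same amount; substituting Σ_{j≠i} q_j = 2q_i yields q_i = 280/8 = 35.
Price P = 351 - 2·105 = 141.
Meridian's profit: (141 - 71)·35 = 2450.

2450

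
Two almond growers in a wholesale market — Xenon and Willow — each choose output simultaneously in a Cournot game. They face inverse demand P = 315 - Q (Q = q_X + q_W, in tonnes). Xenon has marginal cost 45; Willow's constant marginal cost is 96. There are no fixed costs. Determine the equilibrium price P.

152

Xenon's profit: π_X = (315 - Q)q_X - (45q_X). Setting ∂π_X/∂q_X = 0: 270 - 2q_X - (q_W) = 0.
Willow's profit: π_W = (315 - Q)q_W - (96q_W). Setting ∂π_W/∂q_W = 0: 219 - 2q_W - (q_X) = 0.
Best responses: q_X = (270 - q_W)/2, q_W = (219 - q_X)/2.
Solving the pair: q_X = 107, q_W = 56.
Total output Q = 163, so price P = 315 - 163 = 152.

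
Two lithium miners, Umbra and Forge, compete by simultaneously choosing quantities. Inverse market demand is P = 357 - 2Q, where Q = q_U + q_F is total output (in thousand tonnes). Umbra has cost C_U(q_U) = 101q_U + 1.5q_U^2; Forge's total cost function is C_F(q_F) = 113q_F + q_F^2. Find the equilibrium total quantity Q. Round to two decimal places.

Umbra's profit: π_U = (357 - 2Q)q_U - (101q_U + (3/2)q_U²). Setting ∂π_U/∂q_U = 0: 256 - 7q_U - 2(q_F) = 0.
Forge's first-order condition: 244 - 6q_F - 2(q_U) = 0.
Rearranging gives the reaction functions q_U = (256 - 2q_F)/7 and q_F = (244 - 2q_U)/6.
Substituting one into the other gives q_U = 524/19 and q_F = 598/19.
Total output Q = 524/19 + 598/19 = 1122/19.

59.05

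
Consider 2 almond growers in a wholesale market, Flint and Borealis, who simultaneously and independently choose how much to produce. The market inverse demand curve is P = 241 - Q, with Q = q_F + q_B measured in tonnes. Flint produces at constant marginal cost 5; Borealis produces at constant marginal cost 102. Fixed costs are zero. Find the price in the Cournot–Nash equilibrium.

116

Flint's profit: π_F = (241 - Q)q_F - (5q_F). Setting ∂π_F/∂q_F = 0: 236 - 2q_F - (q_B) = 0.
Borealis's first-order condition: 139 - 2q_B - (q_F) = 0.
So q_F = (236 - q_B)/2 and q_B = (139 - q_F)/2.
Substituting one into the other gives q_F = 111 and q_B = 14.
Total output Q = 125, so price P = 241 - 125 = 116.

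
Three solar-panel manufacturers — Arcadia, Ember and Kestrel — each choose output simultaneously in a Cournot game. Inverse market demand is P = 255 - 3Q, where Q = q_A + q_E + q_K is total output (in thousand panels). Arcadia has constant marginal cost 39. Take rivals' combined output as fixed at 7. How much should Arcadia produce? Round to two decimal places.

With rivals' combined output fixed at 7, Arcadia's profit is π_A = (255 - 3·7 - 3q_A)q_A - (39q_A) = (234 - 3q_A)q_A - (39q_A).
∂π_A/∂q_A = 195 - 6q_A = 0, so q_A = 65/2.

32.50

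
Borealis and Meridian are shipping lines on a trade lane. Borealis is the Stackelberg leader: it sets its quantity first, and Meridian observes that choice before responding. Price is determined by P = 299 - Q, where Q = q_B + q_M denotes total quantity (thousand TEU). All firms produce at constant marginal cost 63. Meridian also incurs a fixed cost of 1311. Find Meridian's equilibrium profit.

2170

The follower Meridian best-responds to any q_B: π_M = (299 - Q)q_M - 63q_M.
Setting the follower's marginal profit to zero, 236 - q_B - 2q_M = 0, i.e. q_M = (236 - q_B)/2.
Borealis substitutes q_M(q_B) into its own profit: π_B = q_B(299 - q_B - (236 - q_B)/2) - 63q_B = (181 - (1/2)q_B)q_B - 63q_B.
Leader FOC: 118 - q_B = 0, so q_B = 118.
Then q_M = (236 - 118)/2 = 59.
Price P = 299 - 177 = 122.
Meridian's profit: (122 - 63)·59 - 1311 = 2170.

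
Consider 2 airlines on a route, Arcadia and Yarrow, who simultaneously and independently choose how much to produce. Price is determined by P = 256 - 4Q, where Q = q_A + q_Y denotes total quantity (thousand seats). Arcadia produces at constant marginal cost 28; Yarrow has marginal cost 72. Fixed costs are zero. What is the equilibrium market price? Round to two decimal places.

Arcadia's profit: π_A = (256 - 4Q)q_A - (28q_A). Setting ∂π_A/∂q_A = 0: 228 - 8q_A - 4(q_Y) = 0.
Yarrow's first-order condition: 184 - 8q_Y - 4(q_A) = 0.
So q_A = (228 - 4q_Y)/8 and q_Y = (184 - 4q_A)/8.
Solving the pair: q_A = 68/3, q_Y = 35/3.
Total output Q = 103/3, so price P = 256 - 4·(103/3) = 356/3.

118.67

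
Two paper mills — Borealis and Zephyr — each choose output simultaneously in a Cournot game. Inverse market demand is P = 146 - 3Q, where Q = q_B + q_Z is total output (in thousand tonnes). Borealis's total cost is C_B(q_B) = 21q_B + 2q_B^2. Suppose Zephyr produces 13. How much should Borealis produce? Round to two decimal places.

With the rival's output fixed at 13, Borealis's profit is π_B = (146 - 3·13 - 3q_B)q_B - (21q_B + 2q_B²) = (107 - 3q_B)q_B - (21q_B + 2q_B²).
∂π_B/∂q_B = 86 - 10q_B = 0, so q_B = 43/5.

8.60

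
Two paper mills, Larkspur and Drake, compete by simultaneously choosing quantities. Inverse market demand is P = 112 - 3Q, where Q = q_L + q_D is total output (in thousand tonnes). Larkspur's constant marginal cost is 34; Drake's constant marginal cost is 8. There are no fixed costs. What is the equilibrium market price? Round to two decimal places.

Larkspur's profit: π_L = (112 - 3Q)q_L - (34q_L). Setting ∂π_L/∂q_L = 0: 78 - 6q_L - 3(q_D) = 0.
Drake's first-order condition: 104 - 6q_D - 3(q_L) = 0.
Rearranging gives the reaction functions q_L = (78 - 3q_D)/6 and q_D = (104 - 3q_L)/6.
Substituting one into the other gives q_L = 52/9 and q_D = 130/9.
Total output Q = 182/9, so price P = 112 - 3·(182/9) = 154/3.

51.33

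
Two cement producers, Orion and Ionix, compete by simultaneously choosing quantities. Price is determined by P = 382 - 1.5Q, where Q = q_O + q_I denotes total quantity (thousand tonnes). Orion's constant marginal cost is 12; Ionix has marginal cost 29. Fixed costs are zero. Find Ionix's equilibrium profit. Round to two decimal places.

8362.67

Orion's profit: π_O = (382 - 1.5Q)q_O - (12q_O). Setting ∂π_O/∂q_O = 0: 370 - 3q_O - (3/2)(q_I) = 0.
Ionix's first-order condition: 353 - 3q_I - (3/2)(q_O) = 0.
So q_O = (370 - (3/2)q_I)/3 and q_I = (353 - (3/2)q_O)/3.
Solving the pair: q_O = 86, q_I = 224/3.
Price P = 382 - (3/2)·(482/3) = 141.
Ionix's profit: (141 - 29)·(224/3) = 8362.6667.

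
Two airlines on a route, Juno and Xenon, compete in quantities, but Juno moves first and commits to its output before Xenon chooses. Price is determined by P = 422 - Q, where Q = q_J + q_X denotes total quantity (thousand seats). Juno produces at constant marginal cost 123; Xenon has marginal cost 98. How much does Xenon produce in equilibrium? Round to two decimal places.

93.50

The follower Xenon best-responds to any q_J: π_X = (422 - Q)q_X - 98q_X.
Follower FOC: 324 - q_J - 2q_X = 0, so q_X(q_J) = (324 - q_J)/2.
The leader anticipates this reaction. Substituting into P = 422 - Q gives P = 260 - (1/2)q_J, so π_J = (260 - (1/2)q_J)q_J - 123q_J.
The leader's first-order condition 137 - q_J = 0 yields q_J = 137.
Then q_X = (324 - 137)/2 = 187/2.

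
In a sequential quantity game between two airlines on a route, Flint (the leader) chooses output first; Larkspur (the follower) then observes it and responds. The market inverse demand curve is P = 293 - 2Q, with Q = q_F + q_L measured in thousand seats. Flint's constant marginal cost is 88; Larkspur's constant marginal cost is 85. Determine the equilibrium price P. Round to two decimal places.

Solve by backward induction. Given q_F, the follower Larkspur maximises π_L = (293 - 2q_F - 2q_L)q_L - 85q_L.
Setting the follower's marginal profit to zero, 208 - 2q_F - 4q_L = 0, i.e. q_L = (208 - 2q_F)/4.
The leader anticipates this reaction. Substituting into P = 293 - 2Q gives P = 189 - q_F, so π_F = (189 - q_F)q_F - 88q_F.
Maximising: ∂π_F/∂q_F = 101 - 2q_F = 0, giving q_F = 101/2.
Then q_L = (208 - 2·(101/2))/4 = 107/4.
Total output Q = 309/4, so price P = 293 - 2·(309/4) = 277/2.

138.50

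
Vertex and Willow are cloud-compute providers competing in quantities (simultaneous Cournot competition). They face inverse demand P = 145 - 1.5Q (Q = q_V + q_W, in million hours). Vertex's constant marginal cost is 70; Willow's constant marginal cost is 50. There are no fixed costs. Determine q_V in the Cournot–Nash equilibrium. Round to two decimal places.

Vertex's profit: π_V = (145 - 1.5Q)q_V - (70q_V). Setting ∂π_V/∂q_V = 0: 75 - 3q_V - (3/2)(q_W) = 0.
Willow's profit: π_W = (145 - 1.5Q)q_W - (50q_W). Setting ∂π_W/∂q_W = 0: 95 - 3q_W - (3/2)(q_V) = 0.
Rearranging gives the reaction functions q_V = (75 - (3/2)q_W)/3 and q_W = (95 - (3/2)q_V)/3.
Solving the pair: q_V = 110/9, q_W = 230/9.

12.22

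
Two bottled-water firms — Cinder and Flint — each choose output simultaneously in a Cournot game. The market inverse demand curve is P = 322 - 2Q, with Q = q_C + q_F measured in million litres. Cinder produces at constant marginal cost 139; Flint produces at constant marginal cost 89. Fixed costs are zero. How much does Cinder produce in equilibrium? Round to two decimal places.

22.17

Cinder's profit: π_C = (322 - 2Q)q_C - (139q_C). Setting ∂π_C/∂q_C = 0: 183 - 4q_C - 2(q_F) = 0.
Flint's first-order condition: 233 - 4q_F - 2(q_C) = 0.
So q_C = (183 - 2q_F)/4 and q_F = (233 - 2q_C)/4.
Solving the pair: q_C = 133/6, q_F = 283/6.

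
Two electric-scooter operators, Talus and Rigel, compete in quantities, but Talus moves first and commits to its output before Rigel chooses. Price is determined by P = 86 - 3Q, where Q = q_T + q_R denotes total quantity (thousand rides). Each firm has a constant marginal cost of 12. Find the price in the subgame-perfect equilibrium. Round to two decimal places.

Solve by backward induction. Given q_T, the follower Rigel maximises π_R = (86 - 3q_T - 3q_R)q_R - 12q_R.
Follower FOC: 74 - 3q_T - 6q_R = 0, so q_R(q_T) = (74 - 3q_T)/6.
The leader anticipates this reaction. Substituting into P = 86 - 3Q gives P = 49 - (3/2)q_T, so π_T = (49 - (3/2)q_T)q_T - 12q_T.
Maximising: ∂π_T/∂q_T = 37 - 3q_T = 0, giving q_T = 37/3.
Then q_R = (74 - 3·(37/3))/6 = 37/6.
Total output Q = 37/2, so price P = 86 - 3·(37/2) = 61/2.

30.50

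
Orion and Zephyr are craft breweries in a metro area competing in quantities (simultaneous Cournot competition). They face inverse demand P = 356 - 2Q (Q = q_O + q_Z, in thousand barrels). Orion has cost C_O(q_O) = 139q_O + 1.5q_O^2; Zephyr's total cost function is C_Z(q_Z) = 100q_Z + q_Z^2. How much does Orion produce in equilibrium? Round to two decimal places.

Orion's profit: π_O = (356 - 2Q)q_O - (139q_O + (3/2)q_O²). Setting ∂π_O/∂q_O = 0: 217 - 7q_O - 2(q_Z) = 0.
Zephyr's first-order condition: 256 - 6q_Z - 2(q_O) = 0.
So q_O = (217 - 2q_Z)/7 and q_Z = (256 - 2q_O)/6.
Substituting one into the other gives q_O = 395/19 and q_Z = 679/19.

20.79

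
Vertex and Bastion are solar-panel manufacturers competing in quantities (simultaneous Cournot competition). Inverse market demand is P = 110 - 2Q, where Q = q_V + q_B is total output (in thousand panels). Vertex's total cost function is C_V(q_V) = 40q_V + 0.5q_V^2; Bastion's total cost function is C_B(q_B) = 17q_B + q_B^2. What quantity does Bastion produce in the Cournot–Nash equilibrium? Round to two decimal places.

12.50

Vertex's profit: π_V = (110 - 2Q)q_V - (40q_V + (1/2)q_V²). Setting ∂π_V/∂q_V = 0: 70 - 5q_V - 2(q_B) = 0.
Bastion's profit: π_B = (110 - 2Q)q_B - (17q_B + q_B²). Setting ∂π_B/∂q_B = 0: 93 - 6q_B - 2(q_V) = 0.
Best responses: q_V = (70 - 2q_B)/5, q_B = (93 - 2q_V)/6.
Substituting one into the other gives q_V = 9 and q_B = 25/2.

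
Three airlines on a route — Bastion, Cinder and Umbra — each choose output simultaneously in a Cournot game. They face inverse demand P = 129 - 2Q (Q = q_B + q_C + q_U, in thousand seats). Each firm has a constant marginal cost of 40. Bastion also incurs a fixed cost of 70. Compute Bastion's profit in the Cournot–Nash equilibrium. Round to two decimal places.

177.53

A representative firm's profit is π_i = q_i(129 - 2Q) - 40q_i.
Setting ∂π_i/∂q_i = 0 with rivals' quantities fixed: 89 - 4q_i - 2·Σ_{j≠i} q_j = 0.
With identical firms every q_j equals q_i, so Σ_{j≠i} q_j = 2q_i and 89 = 8q_i, giving q_i = 89/8.
Price P = 129 - 2·(267/8) = 249/4.
Bastion's profit: (249/4 - 40)·(89/8) - 70 = 177.5313.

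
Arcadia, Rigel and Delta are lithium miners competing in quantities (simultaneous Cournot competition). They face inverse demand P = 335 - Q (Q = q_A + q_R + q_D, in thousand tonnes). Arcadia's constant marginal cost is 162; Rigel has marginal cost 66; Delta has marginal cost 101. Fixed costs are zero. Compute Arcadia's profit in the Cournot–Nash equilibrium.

16

Arcadia's profit: π_A = (335 - Q)q_A - (162q_A). Setting ∂π_A/∂q_A = 0: 173 - 2q_A - (q_R + q_D) = 0.
Rigel's profit: π_R = (335 - Q)q_R - (66q_R). Setting ∂π_R/∂q_R = 0: 269 - 2q_R - (q_A + q_D) = 0.
Delta's first-order condition: 234 - 2q_D - (q_A + q_R) = 0.
Summing all 3 equations gives 676 − 4Q = 0, hence Q = 169.
Back-substituting: q_A = (173 − 169) = 4, q_R = (269 − 169) = 100, q_D = (234 − 169) = 65.
Price P = 335 - 169 = 166.
Arcadia's profit: (166 - 162)·4 = 16.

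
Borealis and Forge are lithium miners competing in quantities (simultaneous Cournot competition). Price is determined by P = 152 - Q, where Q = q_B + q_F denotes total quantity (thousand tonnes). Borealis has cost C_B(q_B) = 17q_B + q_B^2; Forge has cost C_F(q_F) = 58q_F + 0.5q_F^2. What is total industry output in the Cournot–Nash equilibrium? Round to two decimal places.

Borealis's profit: π_B = (152 - Q)q_B - (17q_B + q_B²). Setting ∂π_B/∂q_B = 0: 135 - 4q_B - (q_F) = 0.
Forge's first-order condition: 94 - 3q_F - (q_B) = 0.
Rearranging gives the reaction functions q_B = (135 - q_F)/4 and q_F = (94 - q_B)/3.
Solving the pair: q_B = 311/11, q_F = 241/11.
Total output Q = 311/11 + 241/11 = 552/11.

50.18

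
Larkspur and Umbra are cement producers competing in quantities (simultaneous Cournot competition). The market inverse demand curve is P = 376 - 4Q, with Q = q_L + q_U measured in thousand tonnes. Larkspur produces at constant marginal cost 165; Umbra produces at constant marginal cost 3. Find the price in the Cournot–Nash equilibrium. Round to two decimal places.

Larkspur's profit: π_L = (376 - 4Q)q_L - (165q_L). Setting ∂π_L/∂q_L = 0: 211 - 8q_L - 4(q_U) = 0.
Umbra's first-order condition: 373 - 8q_U - 4(q_L) = 0.
So q_L = (211 - 4q_U)/8 and q_U = (373 - 4q_L)/8.
Solving the pair: q_L = 49/12, q_U = 535/12.
Total output Q = 146/3, so price P = 376 - 4·(146/3) = 544/3.

181.33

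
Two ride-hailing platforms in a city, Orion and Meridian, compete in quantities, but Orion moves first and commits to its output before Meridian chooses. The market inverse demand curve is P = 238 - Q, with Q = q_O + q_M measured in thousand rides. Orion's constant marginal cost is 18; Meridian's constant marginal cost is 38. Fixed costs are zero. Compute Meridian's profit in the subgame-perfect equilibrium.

1600

Solve by backward induction. Given q_O, the follower Meridian maximises π_M = (238 - q_O - q_M)q_M - 38q_M.
Follower FOC: 200 - q_O - 2q_M = 0, so q_M(q_O) = (200 - q_O)/2.
Orion substitutes q_M(q_O) into its own profit: π_O = q_O(238 - q_O - (200 - q_O)/2) - 18q_O = (138 - (1/2)q_O)q_O - 18q_O.
Maximising: ∂π_O/∂q_O = 120 - q_O = 0, giving q_O = 120.
Then q_M = (200 - 120)/2 = 40.
Price P = 238 - 160 = 78.
Meridian's profit: (78 - 38)·40 = 1600.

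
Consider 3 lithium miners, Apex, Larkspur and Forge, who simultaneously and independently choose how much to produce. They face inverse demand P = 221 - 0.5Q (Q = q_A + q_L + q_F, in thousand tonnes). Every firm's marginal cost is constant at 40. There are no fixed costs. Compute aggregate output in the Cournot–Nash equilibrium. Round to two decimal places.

271.50

Each firm earns π_i = (221 - 0.5Q)q_i - 40q_i.
Setting ∂π_i/∂q_i = 0 with rivals' quantities fixed: 181 - q_i - (1/2)·Σ_{j≠i} q_j = 0.
By symmetry each firm produces the same amount; substituting Σ_{j≠i} q_j = 2q_i yields q_i = 181/2.
Total output Q = 181/2 + 181/2 + 181/2 = 543/2.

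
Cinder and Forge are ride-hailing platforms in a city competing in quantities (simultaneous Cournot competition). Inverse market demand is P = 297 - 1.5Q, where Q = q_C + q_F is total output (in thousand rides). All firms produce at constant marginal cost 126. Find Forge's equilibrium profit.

2166

A representative firm's profit is π_i = q_i(297 - 1.5Q) - 126q_i.
Setting ∂π_i/∂q_i = 0 with rivals' quantities fixed: 171 - 3q_i - (3/2)q_j = 0.
With identical firms every q_j equals q_i, so q_j = q_i and 171 = (9/2)q_i, giving q_i = 38.
Price P = 297 - (3/2)·76 = 183.
Forge's profit: (183 - 126)·38 = 2166.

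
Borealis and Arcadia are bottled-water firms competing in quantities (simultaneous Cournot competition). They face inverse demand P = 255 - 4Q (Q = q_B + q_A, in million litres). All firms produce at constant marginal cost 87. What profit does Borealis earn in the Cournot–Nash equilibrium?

784

A representative firm's profit is π_i = q_i(255 - 4Q) - 87q_i.
First-order condition (treating rivals' output as given): 168 - 8q_i - 4q_j = 0.
By symmetry each firm produces the same amount; substituting q_j = q_i yields q_i = 168/12 = 14.
Price P = 255 - 4·28 = 143.
Borealis's profit: (143 - 87)·14 = 784.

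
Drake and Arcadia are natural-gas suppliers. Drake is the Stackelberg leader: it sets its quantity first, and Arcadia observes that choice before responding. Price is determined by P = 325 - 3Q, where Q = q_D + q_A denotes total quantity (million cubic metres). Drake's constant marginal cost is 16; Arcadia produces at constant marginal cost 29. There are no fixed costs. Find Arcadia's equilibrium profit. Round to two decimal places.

1518.75

Solve by backward induction. Given q_D, the follower Arcadia maximises π_A = (325 - 3q_D - 3q_A)q_A - 29q_A.
Setting the follower's marginal profit to zero, 296 - 3q_D - 6q_A = 0, i.e. q_A = (296 - 3q_D)/6.
The leader anticipates this reaction. Substituting into P = 325 - 3Q gives P = 177 - (3/2)q_D, so π_D = (177 - (3/2)q_D)q_D - 16q_D.
Leader FOC: 161 - 3q_D = 0, so q_D = 161/3.
Then q_A = (296 - 3·(161/3))/6 = 45/2.
Price P = 325 - 3·(457/6) = 193/2.
Arcadia's profit: (193/2 - 29)·(45/2) = 1518.7500.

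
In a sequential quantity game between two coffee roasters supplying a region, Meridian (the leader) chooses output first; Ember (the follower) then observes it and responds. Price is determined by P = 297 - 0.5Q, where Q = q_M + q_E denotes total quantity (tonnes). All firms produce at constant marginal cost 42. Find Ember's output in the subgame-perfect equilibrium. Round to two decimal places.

Solve by backward induction. Given q_M, the follower Ember maximises π_E = (297 - (1/2)q_M - (1/2)q_E)q_E - 42q_E.
Setting the follower's marginal profit to zero, 255 - (1/2)q_M - q_E = 0, i.e. q_E = (255 - (1/2)q_M).
The leader anticipates this reaction. Substituting into P = 297 - 0.5Q gives P = 339/2 - (1/4)q_M, so π_M = (339/2 - (1/4)q_M)q_M - 42q_M.
The leader's first-order condition 255/2 - (1/2)q_M = 0 yields q_M = 255.
Then q_E = (255 - (1/2)·255) = 255/2.

127.50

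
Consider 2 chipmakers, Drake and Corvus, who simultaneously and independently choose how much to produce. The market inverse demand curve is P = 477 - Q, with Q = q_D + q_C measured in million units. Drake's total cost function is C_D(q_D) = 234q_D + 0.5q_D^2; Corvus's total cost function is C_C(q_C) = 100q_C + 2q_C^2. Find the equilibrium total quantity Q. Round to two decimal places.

115.82

Drake's profit: π_D = (477 - Q)q_D - (234q_D + (1/2)q_D²). Setting ∂π_D/∂q_D = 0: 243 - 3q_D - (q_C) = 0.
Corvus's first-order condition: 377 - 6q_C - (q_D) = 0.
Best responses: q_D = (243 - q_C)/3, q_C = (377 - q_D)/6.
Solving the pair: q_D = 1081/17, q_C = 888/17.
Total output Q = 1081/17 + 888/17 = 1969/17.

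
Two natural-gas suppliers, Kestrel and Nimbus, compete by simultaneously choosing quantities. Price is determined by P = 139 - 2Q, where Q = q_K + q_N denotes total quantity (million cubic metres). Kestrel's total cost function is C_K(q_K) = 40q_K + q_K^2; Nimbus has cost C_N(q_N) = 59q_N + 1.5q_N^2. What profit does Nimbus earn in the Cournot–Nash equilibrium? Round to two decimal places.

192.75

Kestrel's profit: π_K = (139 - 2Q)q_K - (40q_K + q_K²). Setting ∂π_K/∂q_K = 0: 99 - 6q_K - 2(q_N) = 0.
Nimbus's first-order condition: 80 - 7q_N - 2(q_K) = 0.
Rearranging gives the reaction functions q_K = (99 - 2q_N)/6 and q_N = (80 - 2q_K)/7.
Substituting one into the other gives q_K = 533/38 and q_N = 141/19.
Price P = 139 - 2·(815/38) = 1826/19.
Nimbus's profit: (1826/19)·(141/19) - 59·(141/19) - (3/2)(141/19)² = 192.7521.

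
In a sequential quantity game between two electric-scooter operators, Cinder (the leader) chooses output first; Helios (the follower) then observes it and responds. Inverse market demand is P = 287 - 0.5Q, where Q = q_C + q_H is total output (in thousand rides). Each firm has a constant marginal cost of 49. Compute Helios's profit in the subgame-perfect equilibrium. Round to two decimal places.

Solve by backward induction. Given q_C, the follower Helios maximises π_H = (287 - (1/2)q_C - (1/2)q_H)q_H - 49q_H.
Setting the follower's marginal profit to zero, 238 - (1/2)q_C - q_H = 0, i.e. q_H = (238 - (1/2)q_C).
The leader anticipates this reaction. Substituting into P = 287 - 0.5Q gives P = 168 - (1/4)q_C, so π_C = (168 - (1/4)q_C)q_C - 49q_C.
The leader's first-order condition 119 - (1/2)q_C = 0 yields q_C = 238.
Then q_H = (238 - (1/2)·238) = 119.
Price P = 287 - (1/2)·357 = 217/2.
Helios's profit: (217/2 - 49)·119 = 7080.5000.

7080.50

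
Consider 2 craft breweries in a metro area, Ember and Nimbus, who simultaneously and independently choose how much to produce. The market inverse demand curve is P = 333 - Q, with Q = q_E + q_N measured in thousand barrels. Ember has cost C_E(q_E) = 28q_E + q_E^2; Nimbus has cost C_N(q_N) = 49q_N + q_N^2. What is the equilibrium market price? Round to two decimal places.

215.20

Ember's profit: π_E = (333 - Q)q_E - (28q_E + q_E²). Setting ∂π_E/∂q_E = 0: 305 - 4q_E - (q_N) = 0.
Nimbus's profit: π_N = (333 - Q)q_N - (49q_N + q_N²). Setting ∂π_N/∂q_N = 0: 284 - 4q_N - (q_E) = 0.
Best responses: q_E = (305 - q_N)/4, q_N = (284 - q_E)/4.
Substituting one into the other gives q_E = 312/5 and q_N = 277/5.
Total output Q = 589/5, so price P = 333 - 589/5 = 1076/5.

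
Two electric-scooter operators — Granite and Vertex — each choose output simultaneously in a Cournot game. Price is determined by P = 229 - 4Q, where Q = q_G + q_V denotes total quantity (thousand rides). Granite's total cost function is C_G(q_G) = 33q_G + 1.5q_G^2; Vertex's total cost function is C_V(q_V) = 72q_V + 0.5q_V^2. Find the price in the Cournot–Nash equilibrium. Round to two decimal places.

128.81

Granite's profit: π_G = (229 - 4Q)q_G - (33q_G + (3/2)q_G²). Setting ∂π_G/∂q_G = 0: 196 - 11q_G - 4(q_V) = 0.
Vertex's first-order condition: 157 - 9q_V - 4(q_G) = 0.
Rearranging gives the reaction functions q_G = (196 - 4q_V)/11 and q_V = (157 - 4q_G)/9.
Solving the pair: q_G = 1136/83, q_V = 943/83.
Total output Q = 25.0482, so price P = 229 - 4·25.0482 = 128.8072.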